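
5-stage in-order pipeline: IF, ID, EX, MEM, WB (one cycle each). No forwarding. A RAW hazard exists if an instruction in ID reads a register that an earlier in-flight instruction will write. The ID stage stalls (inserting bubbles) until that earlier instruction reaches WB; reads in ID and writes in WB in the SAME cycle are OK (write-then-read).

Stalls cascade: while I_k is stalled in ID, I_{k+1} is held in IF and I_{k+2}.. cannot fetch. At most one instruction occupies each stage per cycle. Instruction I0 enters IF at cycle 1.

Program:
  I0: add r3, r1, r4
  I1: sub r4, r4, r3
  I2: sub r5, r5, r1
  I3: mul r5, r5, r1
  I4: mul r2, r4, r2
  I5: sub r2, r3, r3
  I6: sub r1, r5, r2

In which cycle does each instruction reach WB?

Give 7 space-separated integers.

I0 add r3 <- r1,r4: IF@1 ID@2 stall=0 (-) EX@3 MEM@4 WB@5
I1 sub r4 <- r4,r3: IF@2 ID@3 stall=2 (RAW on I0.r3 (WB@5)) EX@6 MEM@7 WB@8
I2 sub r5 <- r5,r1: IF@3 ID@6 stall=0 (-) EX@7 MEM@8 WB@9
I3 mul r5 <- r5,r1: IF@6 ID@7 stall=2 (RAW on I2.r5 (WB@9)) EX@10 MEM@11 WB@12
I4 mul r2 <- r4,r2: IF@7 ID@10 stall=0 (-) EX@11 MEM@12 WB@13
I5 sub r2 <- r3,r3: IF@10 ID@11 stall=0 (-) EX@12 MEM@13 WB@14
I6 sub r1 <- r5,r2: IF@11 ID@12 stall=2 (RAW on I5.r2 (WB@14)) EX@15 MEM@16 WB@17

Answer: 5 8 9 12 13 14 17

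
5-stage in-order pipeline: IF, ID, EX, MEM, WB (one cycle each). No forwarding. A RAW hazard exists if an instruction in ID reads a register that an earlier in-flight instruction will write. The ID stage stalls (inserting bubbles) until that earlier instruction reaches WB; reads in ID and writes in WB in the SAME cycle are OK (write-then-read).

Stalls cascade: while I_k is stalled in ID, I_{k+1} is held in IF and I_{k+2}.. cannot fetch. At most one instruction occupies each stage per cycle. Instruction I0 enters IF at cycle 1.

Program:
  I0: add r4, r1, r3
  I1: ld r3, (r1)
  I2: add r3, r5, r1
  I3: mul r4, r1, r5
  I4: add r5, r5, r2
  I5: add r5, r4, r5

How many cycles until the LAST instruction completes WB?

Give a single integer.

Answer: 12

Derivation:
I0 add r4 <- r1,r3: IF@1 ID@2 stall=0 (-) EX@3 MEM@4 WB@5
I1 ld r3 <- r1: IF@2 ID@3 stall=0 (-) EX@4 MEM@5 WB@6
I2 add r3 <- r5,r1: IF@3 ID@4 stall=0 (-) EX@5 MEM@6 WB@7
I3 mul r4 <- r1,r5: IF@4 ID@5 stall=0 (-) EX@6 MEM@7 WB@8
I4 add r5 <- r5,r2: IF@5 ID@6 stall=0 (-) EX@7 MEM@8 WB@9
I5 add r5 <- r4,r5: IF@6 ID@7 stall=2 (RAW on I4.r5 (WB@9)) EX@10 MEM@11 WB@12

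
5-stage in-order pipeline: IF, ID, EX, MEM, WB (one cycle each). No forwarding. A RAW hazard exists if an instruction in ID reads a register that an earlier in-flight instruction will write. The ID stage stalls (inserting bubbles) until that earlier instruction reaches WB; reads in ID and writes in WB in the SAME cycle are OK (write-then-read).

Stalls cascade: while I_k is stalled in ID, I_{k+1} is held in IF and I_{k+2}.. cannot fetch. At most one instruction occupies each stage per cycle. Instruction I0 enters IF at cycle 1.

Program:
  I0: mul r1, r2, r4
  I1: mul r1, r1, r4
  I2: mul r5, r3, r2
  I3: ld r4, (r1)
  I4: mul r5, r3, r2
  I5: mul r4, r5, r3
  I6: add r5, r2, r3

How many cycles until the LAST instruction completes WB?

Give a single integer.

Answer: 16

Derivation:
I0 mul r1 <- r2,r4: IF@1 ID@2 stall=0 (-) EX@3 MEM@4 WB@5
I1 mul r1 <- r1,r4: IF@2 ID@3 stall=2 (RAW on I0.r1 (WB@5)) EX@6 MEM@7 WB@8
I2 mul r5 <- r3,r2: IF@3 ID@6 stall=0 (-) EX@7 MEM@8 WB@9
I3 ld r4 <- r1: IF@6 ID@7 stall=1 (RAW on I1.r1 (WB@8)) EX@9 MEM@10 WB@11
I4 mul r5 <- r3,r2: IF@7 ID@9 stall=0 (-) EX@10 MEM@11 WB@12
I5 mul r4 <- r5,r3: IF@9 ID@10 stall=2 (RAW on I4.r5 (WB@12)) EX@13 MEM@14 WB@15
I6 add r5 <- r2,r3: IF@10 ID@13 stall=0 (-) EX@14 MEM@15 WB@16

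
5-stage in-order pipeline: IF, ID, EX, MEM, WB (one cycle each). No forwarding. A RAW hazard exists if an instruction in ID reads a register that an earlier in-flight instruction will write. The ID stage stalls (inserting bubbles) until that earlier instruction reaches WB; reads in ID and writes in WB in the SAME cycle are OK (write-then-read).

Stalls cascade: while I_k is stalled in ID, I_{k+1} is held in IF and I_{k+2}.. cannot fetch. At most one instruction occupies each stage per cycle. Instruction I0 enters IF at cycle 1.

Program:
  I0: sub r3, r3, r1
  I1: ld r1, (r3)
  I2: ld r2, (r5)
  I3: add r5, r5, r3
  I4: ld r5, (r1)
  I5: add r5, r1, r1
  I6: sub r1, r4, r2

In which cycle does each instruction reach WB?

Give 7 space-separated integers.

Answer: 5 8 9 10 11 12 13

Derivation:
I0 sub r3 <- r3,r1: IF@1 ID@2 stall=0 (-) EX@3 MEM@4 WB@5
I1 ld r1 <- r3: IF@2 ID@3 stall=2 (RAW on I0.r3 (WB@5)) EX@6 MEM@7 WB@8
I2 ld r2 <- r5: IF@3 ID@6 stall=0 (-) EX@7 MEM@8 WB@9
I3 add r5 <- r5,r3: IF@6 ID@7 stall=0 (-) EX@8 MEM@9 WB@10
I4 ld r5 <- r1: IF@7 ID@8 stall=0 (-) EX@9 MEM@10 WB@11
I5 add r5 <- r1,r1: IF@8 ID@9 stall=0 (-) EX@10 MEM@11 WB@12
I6 sub r1 <- r4,r2: IF@9 ID@10 stall=0 (-) EX@11 MEM@12 WB@13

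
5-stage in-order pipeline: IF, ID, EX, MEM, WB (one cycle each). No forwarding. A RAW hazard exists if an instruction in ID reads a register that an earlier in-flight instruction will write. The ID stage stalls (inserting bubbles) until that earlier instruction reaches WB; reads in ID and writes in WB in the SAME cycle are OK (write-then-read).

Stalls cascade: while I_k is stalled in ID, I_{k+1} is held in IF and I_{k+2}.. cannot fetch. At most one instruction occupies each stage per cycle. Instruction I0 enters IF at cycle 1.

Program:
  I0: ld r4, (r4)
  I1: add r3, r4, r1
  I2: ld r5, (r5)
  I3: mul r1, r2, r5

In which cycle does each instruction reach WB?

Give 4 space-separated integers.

Answer: 5 8 9 12

Derivation:
I0 ld r4 <- r4: IF@1 ID@2 stall=0 (-) EX@3 MEM@4 WB@5
I1 add r3 <- r4,r1: IF@2 ID@3 stall=2 (RAW on I0.r4 (WB@5)) EX@6 MEM@7 WB@8
I2 ld r5 <- r5: IF@3 ID@6 stall=0 (-) EX@7 MEM@8 WB@9
I3 mul r1 <- r2,r5: IF@6 ID@7 stall=2 (RAW on I2.r5 (WB@9)) EX@10 MEM@11 WB@12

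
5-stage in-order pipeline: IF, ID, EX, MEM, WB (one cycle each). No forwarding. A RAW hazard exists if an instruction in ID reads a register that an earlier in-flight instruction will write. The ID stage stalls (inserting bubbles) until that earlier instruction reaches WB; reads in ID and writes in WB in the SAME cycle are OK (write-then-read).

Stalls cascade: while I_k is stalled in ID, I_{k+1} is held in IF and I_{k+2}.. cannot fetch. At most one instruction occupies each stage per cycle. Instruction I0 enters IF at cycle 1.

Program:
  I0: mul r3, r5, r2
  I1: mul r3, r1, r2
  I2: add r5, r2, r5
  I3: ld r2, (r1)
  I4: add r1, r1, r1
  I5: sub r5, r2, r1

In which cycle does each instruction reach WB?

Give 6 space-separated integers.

Answer: 5 6 7 8 9 12

Derivation:
I0 mul r3 <- r5,r2: IF@1 ID@2 stall=0 (-) EX@3 MEM@4 WB@5
I1 mul r3 <- r1,r2: IF@2 ID@3 stall=0 (-) EX@4 MEM@5 WB@6
I2 add r5 <- r2,r5: IF@3 ID@4 stall=0 (-) EX@5 MEM@6 WB@7
I3 ld r2 <- r1: IF@4 ID@5 stall=0 (-) EX@6 MEM@7 WB@8
I4 add r1 <- r1,r1: IF@5 ID@6 stall=0 (-) EX@7 MEM@8 WB@9
I5 sub r5 <- r2,r1: IF@6 ID@7 stall=2 (RAW on I4.r1 (WB@9)) EX@10 MEM@11 WB@12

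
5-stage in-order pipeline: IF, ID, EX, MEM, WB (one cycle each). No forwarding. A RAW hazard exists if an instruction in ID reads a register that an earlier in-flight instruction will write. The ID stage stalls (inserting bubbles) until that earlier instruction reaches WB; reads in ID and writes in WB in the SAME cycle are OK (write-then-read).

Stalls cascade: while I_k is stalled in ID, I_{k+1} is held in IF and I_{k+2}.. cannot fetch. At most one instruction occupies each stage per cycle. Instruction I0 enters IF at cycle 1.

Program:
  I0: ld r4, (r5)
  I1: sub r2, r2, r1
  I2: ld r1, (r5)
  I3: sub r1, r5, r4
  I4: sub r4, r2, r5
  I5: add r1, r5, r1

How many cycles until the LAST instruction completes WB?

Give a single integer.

Answer: 11

Derivation:
I0 ld r4 <- r5: IF@1 ID@2 stall=0 (-) EX@3 MEM@4 WB@5
I1 sub r2 <- r2,r1: IF@2 ID@3 stall=0 (-) EX@4 MEM@5 WB@6
I2 ld r1 <- r5: IF@3 ID@4 stall=0 (-) EX@5 MEM@6 WB@7
I3 sub r1 <- r5,r4: IF@4 ID@5 stall=0 (-) EX@6 MEM@7 WB@8
I4 sub r4 <- r2,r5: IF@5 ID@6 stall=0 (-) EX@7 MEM@8 WB@9
I5 add r1 <- r5,r1: IF@6 ID@7 stall=1 (RAW on I3.r1 (WB@8)) EX@9 MEM@10 WB@11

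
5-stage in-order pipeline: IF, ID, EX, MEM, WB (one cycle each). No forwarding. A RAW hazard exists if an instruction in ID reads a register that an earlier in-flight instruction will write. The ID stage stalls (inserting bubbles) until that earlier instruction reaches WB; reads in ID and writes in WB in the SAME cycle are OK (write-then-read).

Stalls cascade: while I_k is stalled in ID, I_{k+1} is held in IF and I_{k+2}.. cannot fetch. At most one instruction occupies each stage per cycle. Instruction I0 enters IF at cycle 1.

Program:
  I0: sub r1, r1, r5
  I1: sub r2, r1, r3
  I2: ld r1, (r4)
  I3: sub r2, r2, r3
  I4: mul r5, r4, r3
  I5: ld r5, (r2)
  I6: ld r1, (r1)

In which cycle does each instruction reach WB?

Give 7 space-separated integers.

Answer: 5 8 9 11 12 14 15

Derivation:
I0 sub r1 <- r1,r5: IF@1 ID@2 stall=0 (-) EX@3 MEM@4 WB@5
I1 sub r2 <- r1,r3: IF@2 ID@3 stall=2 (RAW on I0.r1 (WB@5)) EX@6 MEM@7 WB@8
I2 ld r1 <- r4: IF@3 ID@6 stall=0 (-) EX@7 MEM@8 WB@9
I3 sub r2 <- r2,r3: IF@6 ID@7 stall=1 (RAW on I1.r2 (WB@8)) EX@9 MEM@10 WB@11
I4 mul r5 <- r4,r3: IF@7 ID@9 stall=0 (-) EX@10 MEM@11 WB@12
I5 ld r5 <- r2: IF@9 ID@10 stall=1 (RAW on I3.r2 (WB@11)) EX@12 MEM@13 WB@14
I6 ld r1 <- r1: IF@10 ID@12 stall=0 (-) EX@13 MEM@14 WB@15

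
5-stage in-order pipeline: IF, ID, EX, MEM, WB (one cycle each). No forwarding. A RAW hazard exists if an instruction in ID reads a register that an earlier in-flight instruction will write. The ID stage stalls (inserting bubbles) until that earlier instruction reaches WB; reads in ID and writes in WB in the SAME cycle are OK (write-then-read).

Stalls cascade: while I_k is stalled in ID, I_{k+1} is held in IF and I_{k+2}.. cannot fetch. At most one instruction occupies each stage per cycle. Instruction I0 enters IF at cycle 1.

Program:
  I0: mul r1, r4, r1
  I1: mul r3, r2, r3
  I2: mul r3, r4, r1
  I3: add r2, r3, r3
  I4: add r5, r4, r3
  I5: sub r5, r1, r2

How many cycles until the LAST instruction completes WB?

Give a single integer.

I0 mul r1 <- r4,r1: IF@1 ID@2 stall=0 (-) EX@3 MEM@4 WB@5
I1 mul r3 <- r2,r3: IF@2 ID@3 stall=0 (-) EX@4 MEM@5 WB@6
I2 mul r3 <- r4,r1: IF@3 ID@4 stall=1 (RAW on I0.r1 (WB@5)) EX@6 MEM@7 WB@8
I3 add r2 <- r3,r3: IF@4 ID@6 stall=2 (RAW on I2.r3 (WB@8)) EX@9 MEM@10 WB@11
I4 add r5 <- r4,r3: IF@6 ID@9 stall=0 (-) EX@10 MEM@11 WB@12
I5 sub r5 <- r1,r2: IF@9 ID@10 stall=1 (RAW on I3.r2 (WB@11)) EX@12 MEM@13 WB@14

Answer: 14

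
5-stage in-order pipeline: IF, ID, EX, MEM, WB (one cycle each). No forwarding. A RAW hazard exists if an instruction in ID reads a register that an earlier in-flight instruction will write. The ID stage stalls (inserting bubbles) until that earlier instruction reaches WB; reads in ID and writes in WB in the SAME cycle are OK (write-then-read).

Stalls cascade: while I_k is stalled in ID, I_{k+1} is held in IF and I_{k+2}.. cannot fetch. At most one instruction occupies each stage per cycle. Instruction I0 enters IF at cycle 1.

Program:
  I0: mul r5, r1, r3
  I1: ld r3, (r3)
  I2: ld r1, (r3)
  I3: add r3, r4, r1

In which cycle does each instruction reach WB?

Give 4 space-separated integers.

Answer: 5 6 9 12

Derivation:
I0 mul r5 <- r1,r3: IF@1 ID@2 stall=0 (-) EX@3 MEM@4 WB@5
I1 ld r3 <- r3: IF@2 ID@3 stall=0 (-) EX@4 MEM@5 WB@6
I2 ld r1 <- r3: IF@3 ID@4 stall=2 (RAW on I1.r3 (WB@6)) EX@7 MEM@8 WB@9
I3 add r3 <- r4,r1: IF@4 ID@7 stall=2 (RAW on I2.r1 (WB@9)) EX@10 MEM@11 WB@12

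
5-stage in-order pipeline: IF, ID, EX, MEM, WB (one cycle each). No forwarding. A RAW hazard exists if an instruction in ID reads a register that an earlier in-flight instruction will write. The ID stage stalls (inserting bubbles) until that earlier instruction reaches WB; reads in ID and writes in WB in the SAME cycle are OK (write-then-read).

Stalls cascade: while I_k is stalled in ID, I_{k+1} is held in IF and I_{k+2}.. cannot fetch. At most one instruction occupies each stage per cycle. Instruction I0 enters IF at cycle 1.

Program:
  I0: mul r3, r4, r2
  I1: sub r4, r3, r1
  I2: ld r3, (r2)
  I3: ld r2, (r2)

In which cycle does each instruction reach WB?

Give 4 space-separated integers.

I0 mul r3 <- r4,r2: IF@1 ID@2 stall=0 (-) EX@3 MEM@4 WB@5
I1 sub r4 <- r3,r1: IF@2 ID@3 stall=2 (RAW on I0.r3 (WB@5)) EX@6 MEM@7 WB@8
I2 ld r3 <- r2: IF@3 ID@6 stall=0 (-) EX@7 MEM@8 WB@9
I3 ld r2 <- r2: IF@6 ID@7 stall=0 (-) EX@8 MEM@9 WB@10

Answer: 5 8 9 10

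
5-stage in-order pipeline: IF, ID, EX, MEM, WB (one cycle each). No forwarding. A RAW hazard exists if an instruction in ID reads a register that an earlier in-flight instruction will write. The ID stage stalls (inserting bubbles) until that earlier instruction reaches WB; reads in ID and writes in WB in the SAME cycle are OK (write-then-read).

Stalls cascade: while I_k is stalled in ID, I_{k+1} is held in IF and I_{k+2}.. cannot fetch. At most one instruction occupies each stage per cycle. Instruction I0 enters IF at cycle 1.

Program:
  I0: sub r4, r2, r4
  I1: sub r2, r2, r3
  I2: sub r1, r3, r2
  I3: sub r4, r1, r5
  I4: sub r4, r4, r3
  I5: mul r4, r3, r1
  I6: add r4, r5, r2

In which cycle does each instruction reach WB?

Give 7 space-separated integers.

Answer: 5 6 9 12 15 16 17

Derivation:
I0 sub r4 <- r2,r4: IF@1 ID@2 stall=0 (-) EX@3 MEM@4 WB@5
I1 sub r2 <- r2,r3: IF@2 ID@3 stall=0 (-) EX@4 MEM@5 WB@6
I2 sub r1 <- r3,r2: IF@3 ID@4 stall=2 (RAW on I1.r2 (WB@6)) EX@7 MEM@8 WB@9
I3 sub r4 <- r1,r5: IF@4 ID@7 stall=2 (RAW on I2.r1 (WB@9)) EX@10 MEM@11 WB@12
I4 sub r4 <- r4,r3: IF@7 ID@10 stall=2 (RAW on I3.r4 (WB@12)) EX@13 MEM@14 WB@15
I5 mul r4 <- r3,r1: IF@10 ID@13 stall=0 (-) EX@14 MEM@15 WB@16
I6 add r4 <- r5,r2: IF@13 ID@14 stall=0 (-) EX@15 MEM@16 WB@17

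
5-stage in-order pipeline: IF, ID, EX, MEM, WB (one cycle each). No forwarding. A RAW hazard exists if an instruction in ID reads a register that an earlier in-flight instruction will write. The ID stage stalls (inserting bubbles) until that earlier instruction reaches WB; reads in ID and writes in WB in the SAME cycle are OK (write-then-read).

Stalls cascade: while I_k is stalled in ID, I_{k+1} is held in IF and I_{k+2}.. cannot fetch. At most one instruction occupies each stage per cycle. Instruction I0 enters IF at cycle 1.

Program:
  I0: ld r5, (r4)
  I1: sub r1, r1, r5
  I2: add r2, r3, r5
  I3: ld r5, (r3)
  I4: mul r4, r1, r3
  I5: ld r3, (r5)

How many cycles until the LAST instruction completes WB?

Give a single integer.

I0 ld r5 <- r4: IF@1 ID@2 stall=0 (-) EX@3 MEM@4 WB@5
I1 sub r1 <- r1,r5: IF@2 ID@3 stall=2 (RAW on I0.r5 (WB@5)) EX@6 MEM@7 WB@8
I2 add r2 <- r3,r5: IF@3 ID@6 stall=0 (-) EX@7 MEM@8 WB@9
I3 ld r5 <- r3: IF@6 ID@7 stall=0 (-) EX@8 MEM@9 WB@10
I4 mul r4 <- r1,r3: IF@7 ID@8 stall=0 (-) EX@9 MEM@10 WB@11
I5 ld r3 <- r5: IF@8 ID@9 stall=1 (RAW on I3.r5 (WB@10)) EX@11 MEM@12 WB@13

Answer: 13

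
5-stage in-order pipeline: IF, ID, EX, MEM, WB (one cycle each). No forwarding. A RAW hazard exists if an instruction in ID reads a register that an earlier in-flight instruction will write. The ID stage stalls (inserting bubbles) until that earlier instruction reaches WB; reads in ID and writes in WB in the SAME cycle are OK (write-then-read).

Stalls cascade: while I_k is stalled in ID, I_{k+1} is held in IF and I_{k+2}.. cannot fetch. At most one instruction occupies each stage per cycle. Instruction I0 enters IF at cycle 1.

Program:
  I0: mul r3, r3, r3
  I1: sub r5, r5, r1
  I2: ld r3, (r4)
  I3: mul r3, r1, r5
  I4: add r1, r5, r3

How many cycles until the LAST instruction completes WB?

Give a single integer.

Answer: 12

Derivation:
I0 mul r3 <- r3,r3: IF@1 ID@2 stall=0 (-) EX@3 MEM@4 WB@5
I1 sub r5 <- r5,r1: IF@2 ID@3 stall=0 (-) EX@4 MEM@5 WB@6
I2 ld r3 <- r4: IF@3 ID@4 stall=0 (-) EX@5 MEM@6 WB@7
I3 mul r3 <- r1,r5: IF@4 ID@5 stall=1 (RAW on I1.r5 (WB@6)) EX@7 MEM@8 WB@9
I4 add r1 <- r5,r3: IF@5 ID@7 stall=2 (RAW on I3.r3 (WB@9)) EX@10 MEM@11 WB@12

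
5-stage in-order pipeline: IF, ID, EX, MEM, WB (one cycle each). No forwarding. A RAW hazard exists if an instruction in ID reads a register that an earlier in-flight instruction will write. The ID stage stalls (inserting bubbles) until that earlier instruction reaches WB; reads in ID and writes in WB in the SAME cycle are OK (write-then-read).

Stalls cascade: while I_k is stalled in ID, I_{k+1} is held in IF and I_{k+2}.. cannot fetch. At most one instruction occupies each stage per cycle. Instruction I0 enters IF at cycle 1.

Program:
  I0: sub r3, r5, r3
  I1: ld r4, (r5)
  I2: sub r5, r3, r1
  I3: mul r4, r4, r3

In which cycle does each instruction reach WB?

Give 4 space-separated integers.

I0 sub r3 <- r5,r3: IF@1 ID@2 stall=0 (-) EX@3 MEM@4 WB@5
I1 ld r4 <- r5: IF@2 ID@3 stall=0 (-) EX@4 MEM@5 WB@6
I2 sub r5 <- r3,r1: IF@3 ID@4 stall=1 (RAW on I0.r3 (WB@5)) EX@6 MEM@7 WB@8
I3 mul r4 <- r4,r3: IF@4 ID@6 stall=0 (-) EX@7 MEM@8 WB@9

Answer: 5 6 8 9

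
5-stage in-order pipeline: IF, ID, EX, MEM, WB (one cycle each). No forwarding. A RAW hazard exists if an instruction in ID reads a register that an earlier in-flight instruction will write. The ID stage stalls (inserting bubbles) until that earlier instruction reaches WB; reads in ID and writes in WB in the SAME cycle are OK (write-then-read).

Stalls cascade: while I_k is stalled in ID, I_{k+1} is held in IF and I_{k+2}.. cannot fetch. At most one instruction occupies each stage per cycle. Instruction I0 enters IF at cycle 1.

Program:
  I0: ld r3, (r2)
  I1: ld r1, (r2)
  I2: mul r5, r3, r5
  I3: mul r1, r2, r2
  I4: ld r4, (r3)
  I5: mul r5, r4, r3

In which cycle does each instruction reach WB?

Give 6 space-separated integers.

I0 ld r3 <- r2: IF@1 ID@2 stall=0 (-) EX@3 MEM@4 WB@5
I1 ld r1 <- r2: IF@2 ID@3 stall=0 (-) EX@4 MEM@5 WB@6
I2 mul r5 <- r3,r5: IF@3 ID@4 stall=1 (RAW on I0.r3 (WB@5)) EX@6 MEM@7 WB@8
I3 mul r1 <- r2,r2: IF@4 ID@6 stall=0 (-) EX@7 MEM@8 WB@9
I4 ld r4 <- r3: IF@6 ID@7 stall=0 (-) EX@8 MEM@9 WB@10
I5 mul r5 <- r4,r3: IF@7 ID@8 stall=2 (RAW on I4.r4 (WB@10)) EX@11 MEM@12 WB@13

Answer: 5 6 8 9 10 13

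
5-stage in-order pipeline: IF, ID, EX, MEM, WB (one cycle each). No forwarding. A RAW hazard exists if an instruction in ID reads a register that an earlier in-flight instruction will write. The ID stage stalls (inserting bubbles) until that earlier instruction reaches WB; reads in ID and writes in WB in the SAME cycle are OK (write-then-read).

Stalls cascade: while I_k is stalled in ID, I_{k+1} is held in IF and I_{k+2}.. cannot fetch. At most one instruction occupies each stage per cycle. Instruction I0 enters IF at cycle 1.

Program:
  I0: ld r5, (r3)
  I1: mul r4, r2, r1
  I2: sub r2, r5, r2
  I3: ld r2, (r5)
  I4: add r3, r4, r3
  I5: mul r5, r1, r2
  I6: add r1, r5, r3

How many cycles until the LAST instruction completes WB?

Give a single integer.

Answer: 15

Derivation:
I0 ld r5 <- r3: IF@1 ID@2 stall=0 (-) EX@3 MEM@4 WB@5
I1 mul r4 <- r2,r1: IF@2 ID@3 stall=0 (-) EX@4 MEM@5 WB@6
I2 sub r2 <- r5,r2: IF@3 ID@4 stall=1 (RAW on I0.r5 (WB@5)) EX@6 MEM@7 WB@8
I3 ld r2 <- r5: IF@4 ID@6 stall=0 (-) EX@7 MEM@8 WB@9
I4 add r3 <- r4,r3: IF@6 ID@7 stall=0 (-) EX@8 MEM@9 WB@10
I5 mul r5 <- r1,r2: IF@7 ID@8 stall=1 (RAW on I3.r2 (WB@9)) EX@10 MEM@11 WB@12
I6 add r1 <- r5,r3: IF@8 ID@10 stall=2 (RAW on I5.r5 (WB@12)) EX@13 MEM@14 WB@15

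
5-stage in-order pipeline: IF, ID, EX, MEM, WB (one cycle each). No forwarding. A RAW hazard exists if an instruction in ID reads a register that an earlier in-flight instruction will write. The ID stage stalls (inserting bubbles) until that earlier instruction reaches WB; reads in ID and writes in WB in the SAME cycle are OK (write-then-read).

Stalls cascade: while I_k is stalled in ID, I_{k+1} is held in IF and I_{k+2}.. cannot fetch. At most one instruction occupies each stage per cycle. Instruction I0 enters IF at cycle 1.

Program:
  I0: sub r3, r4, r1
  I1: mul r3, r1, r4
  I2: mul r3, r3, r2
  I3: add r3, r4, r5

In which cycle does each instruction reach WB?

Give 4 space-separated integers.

Answer: 5 6 9 10

Derivation:
I0 sub r3 <- r4,r1: IF@1 ID@2 stall=0 (-) EX@3 MEM@4 WB@5
I1 mul r3 <- r1,r4: IF@2 ID@3 stall=0 (-) EX@4 MEM@5 WB@6
I2 mul r3 <- r3,r2: IF@3 ID@4 stall=2 (RAW on I1.r3 (WB@6)) EX@7 MEM@8 WB@9
I3 add r3 <- r4,r5: IF@4 ID@7 stall=0 (-) EX@8 MEM@9 WB@10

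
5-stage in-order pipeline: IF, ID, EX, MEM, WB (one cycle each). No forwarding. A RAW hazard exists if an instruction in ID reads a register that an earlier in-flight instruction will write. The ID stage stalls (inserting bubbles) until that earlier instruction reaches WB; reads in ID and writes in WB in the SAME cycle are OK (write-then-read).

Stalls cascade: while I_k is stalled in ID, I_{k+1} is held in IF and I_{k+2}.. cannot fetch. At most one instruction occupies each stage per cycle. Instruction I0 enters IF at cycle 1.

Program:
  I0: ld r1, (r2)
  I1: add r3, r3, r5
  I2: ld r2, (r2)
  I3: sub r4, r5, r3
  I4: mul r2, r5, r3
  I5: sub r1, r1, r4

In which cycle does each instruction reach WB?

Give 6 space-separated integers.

Answer: 5 6 7 9 10 12

Derivation:
I0 ld r1 <- r2: IF@1 ID@2 stall=0 (-) EX@3 MEM@4 WB@5
I1 add r3 <- r3,r5: IF@2 ID@3 stall=0 (-) EX@4 MEM@5 WB@6
I2 ld r2 <- r2: IF@3 ID@4 stall=0 (-) EX@5 MEM@6 WB@7
I3 sub r4 <- r5,r3: IF@4 ID@5 stall=1 (RAW on I1.r3 (WB@6)) EX@7 MEM@8 WB@9
I4 mul r2 <- r5,r3: IF@5 ID@7 stall=0 (-) EX@8 MEM@9 WB@10
I5 sub r1 <- r1,r4: IF@7 ID@8 stall=1 (RAW on I3.r4 (WB@9)) EX@10 MEM@11 WB@12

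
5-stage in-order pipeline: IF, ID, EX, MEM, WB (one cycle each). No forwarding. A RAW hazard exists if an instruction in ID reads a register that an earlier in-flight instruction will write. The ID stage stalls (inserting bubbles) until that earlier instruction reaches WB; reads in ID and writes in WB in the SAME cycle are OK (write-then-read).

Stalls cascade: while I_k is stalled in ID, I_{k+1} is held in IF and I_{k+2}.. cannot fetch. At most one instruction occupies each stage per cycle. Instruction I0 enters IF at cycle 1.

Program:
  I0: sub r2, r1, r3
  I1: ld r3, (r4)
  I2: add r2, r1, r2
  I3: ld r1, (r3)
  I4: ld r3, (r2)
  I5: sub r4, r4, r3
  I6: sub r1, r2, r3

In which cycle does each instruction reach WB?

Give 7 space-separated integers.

I0 sub r2 <- r1,r3: IF@1 ID@2 stall=0 (-) EX@3 MEM@4 WB@5
I1 ld r3 <- r4: IF@2 ID@3 stall=0 (-) EX@4 MEM@5 WB@6
I2 add r2 <- r1,r2: IF@3 ID@4 stall=1 (RAW on I0.r2 (WB@5)) EX@6 MEM@7 WB@8
I3 ld r1 <- r3: IF@4 ID@6 stall=0 (-) EX@7 MEM@8 WB@9
I4 ld r3 <- r2: IF@6 ID@7 stall=1 (RAW on I2.r2 (WB@8)) EX@9 MEM@10 WB@11
I5 sub r4 <- r4,r3: IF@7 ID@9 stall=2 (RAW on I4.r3 (WB@11)) EX@12 MEM@13 WB@14
I6 sub r1 <- r2,r3: IF@9 ID@12 stall=0 (-) EX@13 MEM@14 WB@15

Answer: 5 6 8 9 11 14 15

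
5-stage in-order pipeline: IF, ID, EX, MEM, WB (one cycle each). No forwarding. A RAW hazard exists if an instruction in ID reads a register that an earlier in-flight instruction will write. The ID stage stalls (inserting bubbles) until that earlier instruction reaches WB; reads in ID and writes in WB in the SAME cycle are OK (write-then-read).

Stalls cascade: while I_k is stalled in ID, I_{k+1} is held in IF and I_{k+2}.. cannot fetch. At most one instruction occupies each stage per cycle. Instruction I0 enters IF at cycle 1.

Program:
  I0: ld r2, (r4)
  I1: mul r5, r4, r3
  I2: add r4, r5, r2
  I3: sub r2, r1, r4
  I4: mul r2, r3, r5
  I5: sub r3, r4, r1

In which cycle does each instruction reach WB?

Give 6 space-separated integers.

Answer: 5 6 9 12 13 14

Derivation:
I0 ld r2 <- r4: IF@1 ID@2 stall=0 (-) EX@3 MEM@4 WB@5
I1 mul r5 <- r4,r3: IF@2 ID@3 stall=0 (-) EX@4 MEM@5 WB@6
I2 add r4 <- r5,r2: IF@3 ID@4 stall=2 (RAW on I1.r5 (WB@6)) EX@7 MEM@8 WB@9
I3 sub r2 <- r1,r4: IF@4 ID@7 stall=2 (RAW on I2.r4 (WB@9)) EX@10 MEM@11 WB@12
I4 mul r2 <- r3,r5: IF@7 ID@10 stall=0 (-) EX@11 MEM@12 WB@13
I5 sub r3 <- r4,r1: IF@10 ID@11 stall=0 (-) EX@12 MEM@13 WB@14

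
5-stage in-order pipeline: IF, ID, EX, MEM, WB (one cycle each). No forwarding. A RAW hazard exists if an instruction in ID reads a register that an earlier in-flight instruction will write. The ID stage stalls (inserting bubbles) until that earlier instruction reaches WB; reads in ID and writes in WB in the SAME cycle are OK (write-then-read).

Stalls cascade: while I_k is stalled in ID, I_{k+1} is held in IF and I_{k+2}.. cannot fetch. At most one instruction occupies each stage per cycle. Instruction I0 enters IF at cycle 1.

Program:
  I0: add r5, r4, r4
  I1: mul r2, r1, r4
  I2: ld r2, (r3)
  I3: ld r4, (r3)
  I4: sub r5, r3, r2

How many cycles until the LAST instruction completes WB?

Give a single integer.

Answer: 10

Derivation:
I0 add r5 <- r4,r4: IF@1 ID@2 stall=0 (-) EX@3 MEM@4 WB@5
I1 mul r2 <- r1,r4: IF@2 ID@3 stall=0 (-) EX@4 MEM@5 WB@6
I2 ld r2 <- r3: IF@3 ID@4 stall=0 (-) EX@5 MEM@6 WB@7
I3 ld r4 <- r3: IF@4 ID@5 stall=0 (-) EX@6 MEM@7 WB@8
I4 sub r5 <- r3,r2: IF@5 ID@6 stall=1 (RAW on I2.r2 (WB@7)) EX@8 MEM@9 WB@10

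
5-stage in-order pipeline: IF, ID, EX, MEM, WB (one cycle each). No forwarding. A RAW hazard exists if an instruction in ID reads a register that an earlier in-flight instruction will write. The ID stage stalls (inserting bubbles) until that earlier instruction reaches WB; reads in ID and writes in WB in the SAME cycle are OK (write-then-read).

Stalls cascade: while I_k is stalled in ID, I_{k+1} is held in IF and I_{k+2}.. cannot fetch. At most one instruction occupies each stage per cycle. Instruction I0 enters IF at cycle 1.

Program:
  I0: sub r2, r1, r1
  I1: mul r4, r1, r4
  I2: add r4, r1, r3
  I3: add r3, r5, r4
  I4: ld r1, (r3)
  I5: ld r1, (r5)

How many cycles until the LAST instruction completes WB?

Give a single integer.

I0 sub r2 <- r1,r1: IF@1 ID@2 stall=0 (-) EX@3 MEM@4 WB@5
I1 mul r4 <- r1,r4: IF@2 ID@3 stall=0 (-) EX@4 MEM@5 WB@6
I2 add r4 <- r1,r3: IF@3 ID@4 stall=0 (-) EX@5 MEM@6 WB@7
I3 add r3 <- r5,r4: IF@4 ID@5 stall=2 (RAW on I2.r4 (WB@7)) EX@8 MEM@9 WB@10
I4 ld r1 <- r3: IF@5 ID@8 stall=2 (RAW on I3.r3 (WB@10)) EX@11 MEM@12 WB@13
I5 ld r1 <- r5: IF@8 ID@11 stall=0 (-) EX@12 MEM@13 WB@14

Answer: 14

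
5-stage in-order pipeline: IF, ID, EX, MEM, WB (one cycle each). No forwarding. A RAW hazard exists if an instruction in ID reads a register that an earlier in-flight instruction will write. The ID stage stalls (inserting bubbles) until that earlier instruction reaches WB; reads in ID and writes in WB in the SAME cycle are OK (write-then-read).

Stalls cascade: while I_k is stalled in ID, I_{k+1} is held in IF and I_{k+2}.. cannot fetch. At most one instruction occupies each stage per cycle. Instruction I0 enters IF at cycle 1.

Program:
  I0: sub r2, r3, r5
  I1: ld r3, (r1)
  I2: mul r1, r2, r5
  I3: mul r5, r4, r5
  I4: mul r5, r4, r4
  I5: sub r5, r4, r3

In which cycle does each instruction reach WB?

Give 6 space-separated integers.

Answer: 5 6 8 9 10 11

Derivation:
I0 sub r2 <- r3,r5: IF@1 ID@2 stall=0 (-) EX@3 MEM@4 WB@5
I1 ld r3 <- r1: IF@2 ID@3 stall=0 (-) EX@4 MEM@5 WB@6
I2 mul r1 <- r2,r5: IF@3 ID@4 stall=1 (RAW on I0.r2 (WB@5)) EX@6 MEM@7 WB@8
I3 mul r5 <- r4,r5: IF@4 ID@6 stall=0 (-) EX@7 MEM@8 WB@9
I4 mul r5 <- r4,r4: IF@6 ID@7 stall=0 (-) EX@8 MEM@9 WB@10
I5 sub r5 <- r4,r3: IF@7 ID@8 stall=0 (-) EX@9 MEM@10 WB@11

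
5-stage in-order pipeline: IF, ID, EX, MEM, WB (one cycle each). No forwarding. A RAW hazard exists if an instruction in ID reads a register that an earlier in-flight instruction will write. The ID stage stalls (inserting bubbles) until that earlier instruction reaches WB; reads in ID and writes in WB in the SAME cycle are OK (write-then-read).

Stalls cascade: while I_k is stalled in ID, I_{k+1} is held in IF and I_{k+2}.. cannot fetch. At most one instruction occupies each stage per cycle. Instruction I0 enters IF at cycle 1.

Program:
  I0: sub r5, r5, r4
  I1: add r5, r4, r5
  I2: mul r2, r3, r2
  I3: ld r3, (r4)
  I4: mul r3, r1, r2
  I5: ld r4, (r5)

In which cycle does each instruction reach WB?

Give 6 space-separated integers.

Answer: 5 8 9 10 12 13

Derivation:
I0 sub r5 <- r5,r4: IF@1 ID@2 stall=0 (-) EX@3 MEM@4 WB@5
I1 add r5 <- r4,r5: IF@2 ID@3 stall=2 (RAW on I0.r5 (WB@5)) EX@6 MEM@7 WB@8
I2 mul r2 <- r3,r2: IF@3 ID@6 stall=0 (-) EX@7 MEM@8 WB@9
I3 ld r3 <- r4: IF@6 ID@7 stall=0 (-) EX@8 MEM@9 WB@10
I4 mul r3 <- r1,r2: IF@7 ID@8 stall=1 (RAW on I2.r2 (WB@9)) EX@10 MEM@11 WB@12
I5 ld r4 <- r5: IF@8 ID@10 stall=0 (-) EX@11 MEM@12 WB@13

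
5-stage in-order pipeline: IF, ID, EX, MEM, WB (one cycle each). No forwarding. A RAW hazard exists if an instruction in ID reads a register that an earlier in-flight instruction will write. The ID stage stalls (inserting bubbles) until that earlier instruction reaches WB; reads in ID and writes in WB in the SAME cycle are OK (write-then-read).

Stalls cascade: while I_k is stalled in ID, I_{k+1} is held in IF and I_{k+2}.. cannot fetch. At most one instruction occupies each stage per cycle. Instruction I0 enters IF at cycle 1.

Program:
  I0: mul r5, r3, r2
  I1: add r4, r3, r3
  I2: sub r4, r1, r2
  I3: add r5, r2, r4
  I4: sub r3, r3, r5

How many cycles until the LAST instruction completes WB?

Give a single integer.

Answer: 13

Derivation:
I0 mul r5 <- r3,r2: IF@1 ID@2 stall=0 (-) EX@3 MEM@4 WB@5
I1 add r4 <- r3,r3: IF@2 ID@3 stall=0 (-) EX@4 MEM@5 WB@6
I2 sub r4 <- r1,r2: IF@3 ID@4 stall=0 (-) EX@5 MEM@6 WB@7
I3 add r5 <- r2,r4: IF@4 ID@5 stall=2 (RAW on I2.r4 (WB@7)) EX@8 MEM@9 WB@10
I4 sub r3 <- r3,r5: IF@5 ID@8 stall=2 (RAW on I3.r5 (WB@10)) EX@11 MEM@12 WB@13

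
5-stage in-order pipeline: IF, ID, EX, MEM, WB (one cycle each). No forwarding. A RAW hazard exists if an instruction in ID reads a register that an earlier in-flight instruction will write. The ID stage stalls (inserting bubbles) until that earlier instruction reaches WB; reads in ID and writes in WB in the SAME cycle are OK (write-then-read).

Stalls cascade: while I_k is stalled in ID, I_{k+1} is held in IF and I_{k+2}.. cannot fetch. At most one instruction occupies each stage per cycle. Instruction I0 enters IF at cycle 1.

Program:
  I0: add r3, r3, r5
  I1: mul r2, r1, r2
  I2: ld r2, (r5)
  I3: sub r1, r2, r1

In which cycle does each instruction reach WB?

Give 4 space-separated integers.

I0 add r3 <- r3,r5: IF@1 ID@2 stall=0 (-) EX@3 MEM@4 WB@5
I1 mul r2 <- r1,r2: IF@2 ID@3 stall=0 (-) EX@4 MEM@5 WB@6
I2 ld r2 <- r5: IF@3 ID@4 stall=0 (-) EX@5 MEM@6 WB@7
I3 sub r1 <- r2,r1: IF@4 ID@5 stall=2 (RAW on I2.r2 (WB@7)) EX@8 MEM@9 WB@10

Answer: 5 6 7 10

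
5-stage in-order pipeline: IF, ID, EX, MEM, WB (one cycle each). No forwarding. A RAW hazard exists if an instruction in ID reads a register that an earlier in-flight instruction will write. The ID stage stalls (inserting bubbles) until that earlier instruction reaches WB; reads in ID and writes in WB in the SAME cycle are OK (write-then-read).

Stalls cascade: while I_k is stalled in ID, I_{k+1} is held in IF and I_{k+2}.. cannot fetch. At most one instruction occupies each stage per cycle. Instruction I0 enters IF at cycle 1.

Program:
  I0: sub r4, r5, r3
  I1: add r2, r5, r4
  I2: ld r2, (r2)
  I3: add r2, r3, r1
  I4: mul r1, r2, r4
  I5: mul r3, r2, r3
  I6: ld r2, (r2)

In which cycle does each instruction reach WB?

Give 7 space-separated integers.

Answer: 5 8 11 12 15 16 17

Derivation:
I0 sub r4 <- r5,r3: IF@1 ID@2 stall=0 (-) EX@3 MEM@4 WB@5
I1 add r2 <- r5,r4: IF@2 ID@3 stall=2 (RAW on I0.r4 (WB@5)) EX@6 MEM@7 WB@8
I2 ld r2 <- r2: IF@3 ID@6 stall=2 (RAW on I1.r2 (WB@8)) EX@9 MEM@10 WB@11
I3 add r2 <- r3,r1: IF@6 ID@9 stall=0 (-) EX@10 MEM@11 WB@12
I4 mul r1 <- r2,r4: IF@9 ID@10 stall=2 (RAW on I3.r2 (WB@12)) EX@13 MEM@14 WB@15
I5 mul r3 <- r2,r3: IF@10 ID@13 stall=0 (-) EX@14 MEM@15 WB@16
I6 ld r2 <- r2: IF@13 ID@14 stall=0 (-) EX@15 MEM@16 WB@17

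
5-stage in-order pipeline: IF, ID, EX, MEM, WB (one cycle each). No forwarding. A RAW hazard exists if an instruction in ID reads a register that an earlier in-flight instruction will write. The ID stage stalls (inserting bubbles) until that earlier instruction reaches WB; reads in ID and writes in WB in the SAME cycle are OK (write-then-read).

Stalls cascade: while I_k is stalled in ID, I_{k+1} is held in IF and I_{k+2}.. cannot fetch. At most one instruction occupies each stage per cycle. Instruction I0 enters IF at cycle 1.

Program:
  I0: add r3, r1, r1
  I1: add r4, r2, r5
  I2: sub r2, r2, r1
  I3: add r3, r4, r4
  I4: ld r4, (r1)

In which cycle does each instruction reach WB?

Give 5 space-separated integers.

Answer: 5 6 7 9 10

Derivation:
I0 add r3 <- r1,r1: IF@1 ID@2 stall=0 (-) EX@3 MEM@4 WB@5
I1 add r4 <- r2,r5: IF@2 ID@3 stall=0 (-) EX@4 MEM@5 WB@6
I2 sub r2 <- r2,r1: IF@3 ID@4 stall=0 (-) EX@5 MEM@6 WB@7
I3 add r3 <- r4,r4: IF@4 ID@5 stall=1 (RAW on I1.r4 (WB@6)) EX@7 MEM@8 WB@9
I4 ld r4 <- r1: IF@5 ID@7 stall=0 (-) EX@8 MEM@9 WB@10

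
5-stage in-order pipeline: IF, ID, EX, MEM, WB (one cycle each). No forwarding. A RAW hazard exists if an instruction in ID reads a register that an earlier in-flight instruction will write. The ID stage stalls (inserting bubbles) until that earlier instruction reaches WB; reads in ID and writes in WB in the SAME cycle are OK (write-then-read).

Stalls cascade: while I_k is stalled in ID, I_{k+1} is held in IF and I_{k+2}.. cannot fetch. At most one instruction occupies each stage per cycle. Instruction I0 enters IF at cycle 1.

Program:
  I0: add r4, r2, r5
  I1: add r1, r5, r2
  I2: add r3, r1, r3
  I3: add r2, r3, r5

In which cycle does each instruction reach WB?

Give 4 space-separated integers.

Answer: 5 6 9 12

Derivation:
I0 add r4 <- r2,r5: IF@1 ID@2 stall=0 (-) EX@3 MEM@4 WB@5
I1 add r1 <- r5,r2: IF@2 ID@3 stall=0 (-) EX@4 MEM@5 WB@6
I2 add r3 <- r1,r3: IF@3 ID@4 stall=2 (RAW on I1.r1 (WB@6)) EX@7 MEM@8 WB@9
I3 add r2 <- r3,r5: IF@4 ID@7 stall=2 (RAW on I2.r3 (WB@9)) EX@10 MEM@11 WB@12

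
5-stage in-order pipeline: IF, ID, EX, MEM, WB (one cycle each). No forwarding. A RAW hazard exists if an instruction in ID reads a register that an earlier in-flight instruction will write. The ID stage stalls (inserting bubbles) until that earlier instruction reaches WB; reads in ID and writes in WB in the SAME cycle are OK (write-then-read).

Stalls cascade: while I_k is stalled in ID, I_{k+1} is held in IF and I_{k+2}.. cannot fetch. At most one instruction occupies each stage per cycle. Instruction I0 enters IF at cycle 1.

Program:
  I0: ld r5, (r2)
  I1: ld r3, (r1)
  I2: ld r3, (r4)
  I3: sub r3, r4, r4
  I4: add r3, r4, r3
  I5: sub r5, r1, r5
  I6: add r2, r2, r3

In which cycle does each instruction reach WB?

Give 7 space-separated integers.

Answer: 5 6 7 8 11 12 14

Derivation:
I0 ld r5 <- r2: IF@1 ID@2 stall=0 (-) EX@3 MEM@4 WB@5
I1 ld r3 <- r1: IF@2 ID@3 stall=0 (-) EX@4 MEM@5 WB@6
I2 ld r3 <- r4: IF@3 ID@4 stall=0 (-) EX@5 MEM@6 WB@7
I3 sub r3 <- r4,r4: IF@4 ID@5 stall=0 (-) EX@6 MEM@7 WB@8
I4 add r3 <- r4,r3: IF@5 ID@6 stall=2 (RAW on I3.r3 (WB@8)) EX@9 MEM@10 WB@11
I5 sub r5 <- r1,r5: IF@6 ID@9 stall=0 (-) EX@10 MEM@11 WB@12
I6 add r2 <- r2,r3: IF@9 ID@10 stall=1 (RAW on I4.r3 (WB@11)) EX@12 MEM@13 WB@14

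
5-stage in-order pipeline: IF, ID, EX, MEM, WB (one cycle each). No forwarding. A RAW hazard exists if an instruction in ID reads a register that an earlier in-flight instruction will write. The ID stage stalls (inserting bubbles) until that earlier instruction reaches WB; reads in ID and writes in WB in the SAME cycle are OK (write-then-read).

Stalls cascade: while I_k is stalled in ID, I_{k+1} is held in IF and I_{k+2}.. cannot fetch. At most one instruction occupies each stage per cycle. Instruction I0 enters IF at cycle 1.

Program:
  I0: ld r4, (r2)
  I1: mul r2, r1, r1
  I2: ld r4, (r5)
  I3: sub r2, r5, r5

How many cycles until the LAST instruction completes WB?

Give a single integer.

Answer: 8

Derivation:
I0 ld r4 <- r2: IF@1 ID@2 stall=0 (-) EX@3 MEM@4 WB@5
I1 mul r2 <- r1,r1: IF@2 ID@3 stall=0 (-) EX@4 MEM@5 WB@6
I2 ld r4 <- r5: IF@3 ID@4 stall=0 (-) EX@5 MEM@6 WB@7
I3 sub r2 <- r5,r5: IF@4 ID@5 stall=0 (-) EX@6 MEM@7 WB@8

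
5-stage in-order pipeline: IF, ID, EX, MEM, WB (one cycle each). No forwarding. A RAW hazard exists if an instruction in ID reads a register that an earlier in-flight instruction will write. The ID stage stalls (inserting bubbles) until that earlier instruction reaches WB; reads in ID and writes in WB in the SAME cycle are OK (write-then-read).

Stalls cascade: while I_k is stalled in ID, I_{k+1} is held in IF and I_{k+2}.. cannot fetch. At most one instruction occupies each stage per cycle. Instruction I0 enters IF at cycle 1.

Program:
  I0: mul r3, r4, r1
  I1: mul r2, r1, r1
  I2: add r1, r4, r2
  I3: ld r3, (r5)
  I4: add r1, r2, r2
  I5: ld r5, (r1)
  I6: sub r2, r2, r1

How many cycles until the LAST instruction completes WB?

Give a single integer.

Answer: 15

Derivation:
I0 mul r3 <- r4,r1: IF@1 ID@2 stall=0 (-) EX@3 MEM@4 WB@5
I1 mul r2 <- r1,r1: IF@2 ID@3 stall=0 (-) EX@4 MEM@5 WB@6
I2 add r1 <- r4,r2: IF@3 ID@4 stall=2 (RAW on I1.r2 (WB@6)) EX@7 MEM@8 WB@9
I3 ld r3 <- r5: IF@4 ID@7 stall=0 (-) EX@8 MEM@9 WB@10
I4 add r1 <- r2,r2: IF@7 ID@8 stall=0 (-) EX@9 MEM@10 WB@11
I5 ld r5 <- r1: IF@8 ID@9 stall=2 (RAW on I4.r1 (WB@11)) EX@12 MEM@13 WB@14
I6 sub r2 <- r2,r1: IF@9 ID@12 stall=0 (-) EX@13 MEM@14 WB@15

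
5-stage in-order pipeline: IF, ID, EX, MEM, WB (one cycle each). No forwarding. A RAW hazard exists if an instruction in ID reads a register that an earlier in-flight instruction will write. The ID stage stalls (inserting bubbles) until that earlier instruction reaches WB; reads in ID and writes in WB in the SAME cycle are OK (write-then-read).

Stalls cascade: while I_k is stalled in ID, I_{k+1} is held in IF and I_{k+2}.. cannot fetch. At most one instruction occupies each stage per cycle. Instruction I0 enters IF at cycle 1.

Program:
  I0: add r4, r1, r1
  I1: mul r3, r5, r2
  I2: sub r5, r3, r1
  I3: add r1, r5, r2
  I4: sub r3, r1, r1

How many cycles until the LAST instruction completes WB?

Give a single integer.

Answer: 15

Derivation:
I0 add r4 <- r1,r1: IF@1 ID@2 stall=0 (-) EX@3 MEM@4 WB@5
I1 mul r3 <- r5,r2: IF@2 ID@3 stall=0 (-) EX@4 MEM@5 WB@6
I2 sub r5 <- r3,r1: IF@3 ID@4 stall=2 (RAW on I1.r3 (WB@6)) EX@7 MEM@8 WB@9
I3 add r1 <- r5,r2: IF@4 ID@7 stall=2 (RAW on I2.r5 (WB@9)) EX@10 MEM@11 WB@12
I4 sub r3 <- r1,r1: IF@7 ID@10 stall=2 (RAW on I3.r1 (WB@12)) EX@13 MEM@14 WB@15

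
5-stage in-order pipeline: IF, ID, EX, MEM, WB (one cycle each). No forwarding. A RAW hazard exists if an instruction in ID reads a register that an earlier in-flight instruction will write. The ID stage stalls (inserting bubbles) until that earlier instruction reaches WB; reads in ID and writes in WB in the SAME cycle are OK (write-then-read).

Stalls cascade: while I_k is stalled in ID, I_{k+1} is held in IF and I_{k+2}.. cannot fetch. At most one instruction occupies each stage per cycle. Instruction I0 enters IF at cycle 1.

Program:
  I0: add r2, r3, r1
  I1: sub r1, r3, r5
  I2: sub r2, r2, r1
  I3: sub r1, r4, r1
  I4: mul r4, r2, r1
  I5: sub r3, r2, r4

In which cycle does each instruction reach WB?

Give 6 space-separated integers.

Answer: 5 6 9 10 13 16

Derivation:
I0 add r2 <- r3,r1: IF@1 ID@2 stall=0 (-) EX@3 MEM@4 WB@5
I1 sub r1 <- r3,r5: IF@2 ID@3 stall=0 (-) EX@4 MEM@5 WB@6
I2 sub r2 <- r2,r1: IF@3 ID@4 stall=2 (RAW on I1.r1 (WB@6)) EX@7 MEM@8 WB@9
I3 sub r1 <- r4,r1: IF@4 ID@7 stall=0 (-) EX@8 MEM@9 WB@10
I4 mul r4 <- r2,r1: IF@7 ID@8 stall=2 (RAW on I3.r1 (WB@10)) EX@11 MEM@12 WB@13
I5 sub r3 <- r2,r4: IF@8 ID@11 stall=2 (RAW on I4.r4 (WB@13)) EX@14 MEM@15 WB@16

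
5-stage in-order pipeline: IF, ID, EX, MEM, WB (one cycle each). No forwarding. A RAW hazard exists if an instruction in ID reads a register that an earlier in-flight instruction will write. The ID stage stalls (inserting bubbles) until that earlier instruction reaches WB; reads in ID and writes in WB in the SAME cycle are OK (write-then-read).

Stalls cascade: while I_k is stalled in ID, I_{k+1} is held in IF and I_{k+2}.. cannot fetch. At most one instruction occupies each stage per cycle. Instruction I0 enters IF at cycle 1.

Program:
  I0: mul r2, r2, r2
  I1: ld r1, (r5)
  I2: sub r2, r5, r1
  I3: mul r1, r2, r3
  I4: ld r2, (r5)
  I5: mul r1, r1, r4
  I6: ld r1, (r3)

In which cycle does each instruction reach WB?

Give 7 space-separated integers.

Answer: 5 6 9 12 13 15 16

Derivation:
I0 mul r2 <- r2,r2: IF@1 ID@2 stall=0 (-) EX@3 MEM@4 WB@5
I1 ld r1 <- r5: IF@2 ID@3 stall=0 (-) EX@4 MEM@5 WB@6
I2 sub r2 <- r5,r1: IF@3 ID@4 stall=2 (RAW on I1.r1 (WB@6)) EX@7 MEM@8 WB@9
I3 mul r1 <- r2,r3: IF@4 ID@7 stall=2 (RAW on I2.r2 (WB@9)) EX@10 MEM@11 WB@12
I4 ld r2 <- r5: IF@7 ID@10 stall=0 (-) EX@11 MEM@12 WB@13
I5 mul r1 <- r1,r4: IF@10 ID@11 stall=1 (RAW on I3.r1 (WB@12)) EX@13 MEM@14 WB@15
I6 ld r1 <- r3: IF@11 ID@13 stall=0 (-) EX@14 MEM@15 WB@16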